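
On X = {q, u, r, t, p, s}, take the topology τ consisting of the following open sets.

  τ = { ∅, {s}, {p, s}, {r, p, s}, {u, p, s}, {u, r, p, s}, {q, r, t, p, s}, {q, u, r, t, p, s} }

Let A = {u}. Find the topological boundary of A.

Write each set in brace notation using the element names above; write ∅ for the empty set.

interior: largest open inside A is ∅ (from ∅)
cl via duality: int({q, r, t, p, s}) = {q, r, t, p, s}, so X∖{q, r, t, p, s} = {u}
cl∖int = {u}

{u}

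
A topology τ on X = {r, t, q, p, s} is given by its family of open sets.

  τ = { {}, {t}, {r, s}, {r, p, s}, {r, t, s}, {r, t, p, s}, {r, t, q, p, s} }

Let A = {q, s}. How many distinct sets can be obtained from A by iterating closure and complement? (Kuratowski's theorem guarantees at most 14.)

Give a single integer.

cl via duality: int({r, t, p}) = {t}, so X∖{t} = {r, q, p, s}
Write k for closure, c for complement:
  1. A     = {q, s}
  2. kA    = {r, q, p, s}
  3. cA    = {r, t, p}
  4. ckA   = {t}
  5. kcA   = {r, t, q, p, s}
  6. kckA  = {t, q}
  7. ckcA  = {}
  8. ckckA = {r, p, s}
applying k or c yields no new set

8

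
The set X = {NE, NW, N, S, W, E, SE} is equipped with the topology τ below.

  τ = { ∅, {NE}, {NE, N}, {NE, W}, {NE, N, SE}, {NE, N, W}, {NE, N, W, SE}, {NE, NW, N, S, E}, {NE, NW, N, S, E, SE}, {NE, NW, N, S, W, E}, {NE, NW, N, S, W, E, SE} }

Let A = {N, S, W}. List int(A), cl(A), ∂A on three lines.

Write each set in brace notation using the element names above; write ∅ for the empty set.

int(A) = ∅
cl(A)  = {NW, N, S, W, E, SE}
∂A     = {NW, N, S, W, E, SE}

opens ⊆ A: ∅; union → int = ∅
complement {NE, NW, E, SE}; its interior {NE}; cl(A) = X∖{NE} = {NW, N, S, W, E, SE}
boundary = {NW, N, S, W, E, SE} ∖ ∅ = {NW, N, S, W, E, SE}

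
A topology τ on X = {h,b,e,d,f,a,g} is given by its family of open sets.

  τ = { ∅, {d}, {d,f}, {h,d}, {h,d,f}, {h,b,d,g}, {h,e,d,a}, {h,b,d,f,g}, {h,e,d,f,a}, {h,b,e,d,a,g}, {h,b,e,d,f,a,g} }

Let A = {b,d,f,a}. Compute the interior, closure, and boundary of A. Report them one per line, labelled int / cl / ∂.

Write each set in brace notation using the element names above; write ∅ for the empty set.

U open, U⊆A: ∅, {d}, {d,f}. int(A) = ⋃ = {d,f}
X∖A={h,e,g}, int(X∖A)=∅, hence cl(A)={h,b,e,d,f,a,g}
∂A: remove int from cl → {h,b,e,a,g}

int(A) = {d,f}
cl(A)  = {h,b,e,d,f,a,g}
∂A     = {h,b,e,a,g}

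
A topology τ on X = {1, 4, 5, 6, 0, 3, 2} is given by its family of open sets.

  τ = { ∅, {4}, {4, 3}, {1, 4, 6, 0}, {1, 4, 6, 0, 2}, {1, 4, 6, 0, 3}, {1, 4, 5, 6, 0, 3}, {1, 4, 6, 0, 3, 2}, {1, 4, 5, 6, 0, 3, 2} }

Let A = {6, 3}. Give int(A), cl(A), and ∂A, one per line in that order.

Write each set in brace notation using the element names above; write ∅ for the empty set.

int(A) = ∅
cl(A)  = {1, 5, 6, 0, 3, 2}
∂A     = {1, 5, 6, 0, 3, 2}

U open, U⊆A: ∅. int(A) = ⋃ = ∅
X∖A={1, 4, 5, 0, 2}, int(X∖A)={4}, hence cl(A)={1, 5, 6, 0, 3, 2}
∂A: remove int from cl → {1, 5, 6, 0, 3, 2}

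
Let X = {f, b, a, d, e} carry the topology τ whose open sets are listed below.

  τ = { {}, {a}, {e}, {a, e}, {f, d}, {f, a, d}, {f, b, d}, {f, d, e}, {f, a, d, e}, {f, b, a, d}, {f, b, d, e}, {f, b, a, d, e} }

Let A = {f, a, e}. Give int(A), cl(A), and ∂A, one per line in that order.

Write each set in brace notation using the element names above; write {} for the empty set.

int(A) = {a, e}
cl(A)  = {f, b, a, d, e}
∂A     = {f, b, d}

open subsets of A: {}, {e}, {a}, {a, e}; so int(A) = {a, e}
closure: X∖int(X∖A) = X∖{} = {f, b, a, d, e}
∂A = {f, b, a, d, e} minus {a, e} = {f, b, d}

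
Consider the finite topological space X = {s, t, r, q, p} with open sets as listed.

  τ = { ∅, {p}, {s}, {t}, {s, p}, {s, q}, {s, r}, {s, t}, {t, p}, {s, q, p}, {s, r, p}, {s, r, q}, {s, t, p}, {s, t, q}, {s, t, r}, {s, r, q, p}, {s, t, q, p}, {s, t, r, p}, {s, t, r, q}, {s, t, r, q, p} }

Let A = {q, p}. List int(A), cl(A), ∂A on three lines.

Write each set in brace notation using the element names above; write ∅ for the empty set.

U open, U⊆A: ∅, {p}. int(A) = ⋃ = {p}
X∖A={s, t, r}, int(X∖A)={s, t, r}, hence cl(A)={q, p}
∂A: remove int from cl → {q}

int(A) = {p}
cl(A)  = {q, p}
∂A     = {q}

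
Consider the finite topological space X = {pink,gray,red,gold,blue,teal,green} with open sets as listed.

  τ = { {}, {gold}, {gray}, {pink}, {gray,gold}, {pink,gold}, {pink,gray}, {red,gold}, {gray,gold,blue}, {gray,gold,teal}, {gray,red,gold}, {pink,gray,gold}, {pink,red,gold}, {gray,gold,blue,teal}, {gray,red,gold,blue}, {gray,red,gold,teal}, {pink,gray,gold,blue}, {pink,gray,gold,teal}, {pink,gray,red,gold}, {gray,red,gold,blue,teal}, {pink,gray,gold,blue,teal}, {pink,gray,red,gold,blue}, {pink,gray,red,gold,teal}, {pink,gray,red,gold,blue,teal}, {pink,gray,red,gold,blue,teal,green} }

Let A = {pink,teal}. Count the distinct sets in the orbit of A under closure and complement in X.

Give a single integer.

8

cl via duality: int({gray,red,gold,blue,green}) = {gray,red,gold,blue}, so X∖{gray,red,gold,blue} = {pink,teal,green}
Write k for closure, c for complement:
  1. A     = {pink,teal}
  2. kA    = {pink,teal,green}
  3. cA    = {gray,red,gold,blue,green}
  4. ckA   = {gray,red,gold,blue}
  5. kcA   = {gray,red,gold,blue,teal,green}
  6. ckcA  = {pink}
  7. kckcA = {pink,green}
  8. ckckcA = {gray,red,gold,blue,teal}
applying k or c yields no new set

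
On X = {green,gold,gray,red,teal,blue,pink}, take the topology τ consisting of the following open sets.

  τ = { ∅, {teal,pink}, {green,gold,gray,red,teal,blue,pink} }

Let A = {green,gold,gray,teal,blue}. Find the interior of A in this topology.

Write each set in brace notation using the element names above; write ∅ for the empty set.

interior: largest open inside A is ∅ (from ∅)

∅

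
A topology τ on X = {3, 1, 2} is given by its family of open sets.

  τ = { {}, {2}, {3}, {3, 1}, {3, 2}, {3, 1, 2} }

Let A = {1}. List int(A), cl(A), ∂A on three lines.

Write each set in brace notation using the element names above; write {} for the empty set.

interior: largest open inside A is {} (from {})
cl via duality: int({3, 2}) = {3, 2}, so X∖{3, 2} = {1}
cl∖int = {1}

int(A) = {}
cl(A)  = {1}
∂A     = {1}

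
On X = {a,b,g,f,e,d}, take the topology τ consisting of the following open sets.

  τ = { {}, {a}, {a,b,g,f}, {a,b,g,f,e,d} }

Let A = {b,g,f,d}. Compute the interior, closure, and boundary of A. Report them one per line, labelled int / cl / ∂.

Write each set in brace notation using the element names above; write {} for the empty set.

interior: largest open inside A is {} (from {})
cl via duality: int({a,e}) = {a}, so X∖{a} = {b,g,f,e,d}
cl∖int = {b,g,f,e,d}

int(A) = {}
cl(A)  = {b,g,f,e,d}
∂A     = {b,g,f,e,d}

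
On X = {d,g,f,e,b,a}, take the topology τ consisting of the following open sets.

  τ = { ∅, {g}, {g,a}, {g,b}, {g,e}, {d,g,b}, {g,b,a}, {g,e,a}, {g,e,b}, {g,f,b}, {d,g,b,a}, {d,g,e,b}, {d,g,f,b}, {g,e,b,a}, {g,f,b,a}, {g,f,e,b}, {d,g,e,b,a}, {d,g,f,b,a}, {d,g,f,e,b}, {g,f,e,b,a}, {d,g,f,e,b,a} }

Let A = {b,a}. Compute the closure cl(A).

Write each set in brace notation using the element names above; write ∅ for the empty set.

{d,f,b,a}

X∖A={d,g,f,e}, int(X∖A)={g,e}, hence cl(A)={d,f,b,a}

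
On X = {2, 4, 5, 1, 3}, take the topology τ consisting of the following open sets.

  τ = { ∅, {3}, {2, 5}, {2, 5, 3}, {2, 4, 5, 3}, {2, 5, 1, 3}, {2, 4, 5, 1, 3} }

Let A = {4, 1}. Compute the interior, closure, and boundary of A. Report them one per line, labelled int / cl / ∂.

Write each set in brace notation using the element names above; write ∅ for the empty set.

U open, U⊆A: ∅. int(A) = ⋃ = ∅
X∖A={2, 5, 3}, int(X∖A)={2, 5, 3}, hence cl(A)={4, 1}
∂A: remove int from cl → {4, 1}

int(A) = ∅
cl(A)  = {4, 1}
∂A     = {4, 1}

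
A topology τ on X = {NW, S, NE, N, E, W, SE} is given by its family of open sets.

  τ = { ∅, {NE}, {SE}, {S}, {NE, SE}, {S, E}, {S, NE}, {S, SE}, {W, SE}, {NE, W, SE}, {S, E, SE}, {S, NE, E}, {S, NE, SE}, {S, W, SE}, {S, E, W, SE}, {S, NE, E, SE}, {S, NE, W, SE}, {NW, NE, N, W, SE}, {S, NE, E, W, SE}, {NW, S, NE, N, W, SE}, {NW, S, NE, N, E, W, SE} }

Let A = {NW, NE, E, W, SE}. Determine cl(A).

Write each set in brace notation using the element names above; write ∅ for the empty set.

X∖A={S, N}, int(X∖A)={S}, hence cl(A)={NW, NE, N, E, W, SE}

{NW, NE, N, E, W, SE}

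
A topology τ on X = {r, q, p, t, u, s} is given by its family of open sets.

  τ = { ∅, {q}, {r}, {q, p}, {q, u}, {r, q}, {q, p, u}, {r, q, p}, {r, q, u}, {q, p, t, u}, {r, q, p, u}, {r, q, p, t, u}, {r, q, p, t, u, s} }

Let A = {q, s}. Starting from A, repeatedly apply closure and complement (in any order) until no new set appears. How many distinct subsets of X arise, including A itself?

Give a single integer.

8

closure: X∖int(X∖A) = X∖{r} = {q, p, t, u, s}
Let k=closure and c=complement:
  1. A     = {q, s}
  2. kA    = {q, p, t, u, s}
  3. cA    = {r, p, t, u}
  4. ckA   = {r}
  5. kcA   = {r, p, t, u, s}
  6. kckA  = {r, s}
  7. ckcA  = {q}
  8. ckckA = {q, p, t, u}
— saturated at 8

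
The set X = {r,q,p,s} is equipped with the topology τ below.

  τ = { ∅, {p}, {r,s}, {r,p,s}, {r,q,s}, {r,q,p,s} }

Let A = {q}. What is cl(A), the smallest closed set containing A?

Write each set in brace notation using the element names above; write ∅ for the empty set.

{q}

closure: X∖int(X∖A) = X∖{r,p,s} = {q}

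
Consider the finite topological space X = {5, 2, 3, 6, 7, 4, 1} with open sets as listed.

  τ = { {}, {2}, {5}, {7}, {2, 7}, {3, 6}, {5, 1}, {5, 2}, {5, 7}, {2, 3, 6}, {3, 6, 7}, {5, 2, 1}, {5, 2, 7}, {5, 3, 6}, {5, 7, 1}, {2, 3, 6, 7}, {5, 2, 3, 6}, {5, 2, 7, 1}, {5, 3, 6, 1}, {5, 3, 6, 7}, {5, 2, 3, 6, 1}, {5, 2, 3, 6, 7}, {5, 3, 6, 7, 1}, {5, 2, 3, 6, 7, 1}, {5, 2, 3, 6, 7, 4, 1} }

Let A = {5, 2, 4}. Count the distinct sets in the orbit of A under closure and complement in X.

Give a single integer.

8

complement {3, 6, 7, 1}; its interior {3, 6, 7}; cl(A) = X∖{3, 6, 7} = {5, 2, 4, 1}
With k = closure, c = complement:
  1. A     = {5, 2, 4}
  2. kA    = {5, 2, 4, 1}
  3. cA    = {3, 6, 7, 1}
  4. ckA   = {3, 6, 7}
  5. kcA   = {3, 6, 7, 4, 1}
  6. kckA  = {3, 6, 7, 4}
  7. ckcA  = {5, 2}
  8. ckckA = {5, 2, 1}
k, c of each give nothing new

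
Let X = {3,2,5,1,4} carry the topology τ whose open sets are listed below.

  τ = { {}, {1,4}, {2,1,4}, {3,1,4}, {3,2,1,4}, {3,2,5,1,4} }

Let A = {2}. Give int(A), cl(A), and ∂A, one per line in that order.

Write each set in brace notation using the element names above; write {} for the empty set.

opens ⊆ A: {}; union → int = {}
complement {3,5,1,4}; its interior {3,1,4}; cl(A) = X∖{3,1,4} = {2,5}
boundary = {2,5} ∖ {} = {2,5}

int(A) = {}
cl(A)  = {2,5}
∂A     = {2,5}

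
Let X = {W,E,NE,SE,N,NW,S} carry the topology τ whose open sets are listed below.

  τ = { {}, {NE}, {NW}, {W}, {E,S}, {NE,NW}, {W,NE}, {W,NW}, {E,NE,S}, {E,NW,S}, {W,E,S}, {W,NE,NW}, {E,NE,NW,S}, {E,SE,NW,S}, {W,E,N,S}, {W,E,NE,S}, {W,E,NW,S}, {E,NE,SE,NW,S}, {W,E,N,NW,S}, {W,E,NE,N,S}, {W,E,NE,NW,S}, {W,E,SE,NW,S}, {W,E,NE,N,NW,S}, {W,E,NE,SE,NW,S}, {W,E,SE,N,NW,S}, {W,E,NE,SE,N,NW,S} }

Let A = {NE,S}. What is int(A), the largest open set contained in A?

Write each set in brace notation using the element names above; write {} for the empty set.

open subsets of A: {}, {NE}; so int(A) = {NE}

{NE}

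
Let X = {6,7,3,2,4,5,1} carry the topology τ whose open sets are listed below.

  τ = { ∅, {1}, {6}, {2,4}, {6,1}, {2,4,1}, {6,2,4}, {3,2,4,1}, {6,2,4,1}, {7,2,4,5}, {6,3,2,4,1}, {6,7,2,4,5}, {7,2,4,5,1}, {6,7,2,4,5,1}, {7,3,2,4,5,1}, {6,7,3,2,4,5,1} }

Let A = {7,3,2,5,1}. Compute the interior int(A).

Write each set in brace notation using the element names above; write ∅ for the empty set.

{1}

interior: largest open inside A is {1} (from ∅, {1})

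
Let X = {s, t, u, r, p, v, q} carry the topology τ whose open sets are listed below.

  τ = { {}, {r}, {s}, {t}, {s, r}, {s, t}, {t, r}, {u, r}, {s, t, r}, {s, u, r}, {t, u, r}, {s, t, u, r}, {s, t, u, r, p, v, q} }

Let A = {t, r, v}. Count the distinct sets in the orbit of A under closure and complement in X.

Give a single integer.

cl via duality: int({s, u, p, q}) = {s}, so X∖{s} = {t, u, r, p, v, q}
Write k for closure, c for complement:
  1. A     = {t, r, v}
  2. kA    = {t, u, r, p, v, q}
  3. cA    = {s, u, p, q}
  4. ckA   = {s}
  5. kcA   = {s, u, p, v, q}
  6. kckA  = {s, p, v, q}
  7. ckcA  = {t, r}
  8. ckckA = {t, u, r}
applying k or c yields no new set

8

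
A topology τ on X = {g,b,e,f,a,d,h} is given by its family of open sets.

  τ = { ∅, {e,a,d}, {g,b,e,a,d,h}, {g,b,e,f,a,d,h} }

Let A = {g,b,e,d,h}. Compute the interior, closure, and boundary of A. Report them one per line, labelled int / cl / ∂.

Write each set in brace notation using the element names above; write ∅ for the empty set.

int(A) = ∅
cl(A)  = {g,b,e,f,a,d,h}
∂A     = {g,b,e,f,a,d,h}

U open, U⊆A: ∅. int(A) = ⋃ = ∅
X∖A={f,a}, int(X∖A)=∅, hence cl(A)={g,b,e,f,a,d,h}
∂A: remove int from cl → {g,b,e,f,a,d,h}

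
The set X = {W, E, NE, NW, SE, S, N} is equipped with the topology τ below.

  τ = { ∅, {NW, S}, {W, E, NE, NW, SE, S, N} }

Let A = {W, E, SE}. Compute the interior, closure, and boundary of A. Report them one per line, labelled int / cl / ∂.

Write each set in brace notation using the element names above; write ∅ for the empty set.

int(A) = ∅
cl(A)  = {W, E, NE, SE, N}
∂A     = {W, E, NE, SE, N}

opens ⊆ A: ∅; union → int = ∅
complement {NE, NW, S, N}; its interior {NW, S}; cl(A) = X∖{NW, S} = {W, E, NE, SE, N}
boundary = {W, E, NE, SE, N} ∖ ∅ = {W, E, NE, SE, N}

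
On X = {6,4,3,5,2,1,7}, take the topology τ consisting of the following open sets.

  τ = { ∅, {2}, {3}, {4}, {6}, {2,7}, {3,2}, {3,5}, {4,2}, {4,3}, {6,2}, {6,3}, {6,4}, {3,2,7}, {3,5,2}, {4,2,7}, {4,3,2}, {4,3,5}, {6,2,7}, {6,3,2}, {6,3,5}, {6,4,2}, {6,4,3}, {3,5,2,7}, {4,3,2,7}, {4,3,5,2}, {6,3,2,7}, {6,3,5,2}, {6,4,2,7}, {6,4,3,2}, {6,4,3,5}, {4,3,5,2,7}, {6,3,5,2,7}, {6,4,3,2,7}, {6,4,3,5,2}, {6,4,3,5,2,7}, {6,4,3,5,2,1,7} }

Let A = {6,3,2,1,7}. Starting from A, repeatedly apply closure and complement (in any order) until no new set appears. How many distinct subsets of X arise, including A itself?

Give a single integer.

8

X∖A={4,5}, int(X∖A)={4}, hence cl(A)={6,3,5,2,1,7}
Orbit (k=closure, c=complement):
  1. A     = {6,3,2,1,7}
  2. kA    = {6,3,5,2,1,7}
  3. cA    = {4,5}
  4. ckA   = {4}
  5. kcA   = {4,5,1}
  6. kckA  = {4,1}
  7. ckcA  = {6,3,2,7}
  8. ckckA = {6,3,5,2,7}
(closed under both — stop)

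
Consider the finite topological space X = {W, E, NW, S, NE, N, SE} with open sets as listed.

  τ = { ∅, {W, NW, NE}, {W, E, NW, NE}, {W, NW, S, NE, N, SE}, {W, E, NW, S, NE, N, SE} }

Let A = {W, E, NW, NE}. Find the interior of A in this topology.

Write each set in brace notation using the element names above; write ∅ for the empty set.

{W, E, NW, NE}

U open, U⊆A: ∅, {W, NW, NE}, {W, E, NW, NE}. int(A) = ⋃ = {W, E, NW, NE}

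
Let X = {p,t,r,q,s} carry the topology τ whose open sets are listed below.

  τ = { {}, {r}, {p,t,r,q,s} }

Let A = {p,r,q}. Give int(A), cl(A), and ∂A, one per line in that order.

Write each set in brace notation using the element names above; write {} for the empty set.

int(A) = {r}
cl(A)  = {p,t,r,q,s}
∂A     = {p,t,q,s}

U open, U⊆A: {}, {r}. int(A) = ⋃ = {r}
X∖A={t,s}, int(X∖A)={}, hence cl(A)={p,t,r,q,s}
∂A: remove int from cl → {p,t,q,s}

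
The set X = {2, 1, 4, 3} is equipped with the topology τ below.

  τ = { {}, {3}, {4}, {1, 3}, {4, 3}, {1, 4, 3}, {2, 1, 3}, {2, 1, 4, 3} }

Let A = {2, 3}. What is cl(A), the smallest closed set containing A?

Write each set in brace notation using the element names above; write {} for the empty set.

cl via duality: int({1, 4}) = {4}, so X∖{4} = {2, 1, 3}

{2, 1, 3}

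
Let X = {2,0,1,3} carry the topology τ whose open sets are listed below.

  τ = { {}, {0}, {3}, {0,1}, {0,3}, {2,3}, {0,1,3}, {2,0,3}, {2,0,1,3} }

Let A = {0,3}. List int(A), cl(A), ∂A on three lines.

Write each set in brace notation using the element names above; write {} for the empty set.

open subsets of A: {}, {0}, {3}, {0,3}; so int(A) = {0,3}
closure: X∖int(X∖A) = X∖{} = {2,0,1,3}
∂A = {2,0,1,3} minus {0,3} = {2,1}

int(A) = {0,3}
cl(A)  = {2,0,1,3}
∂A     = {2,1}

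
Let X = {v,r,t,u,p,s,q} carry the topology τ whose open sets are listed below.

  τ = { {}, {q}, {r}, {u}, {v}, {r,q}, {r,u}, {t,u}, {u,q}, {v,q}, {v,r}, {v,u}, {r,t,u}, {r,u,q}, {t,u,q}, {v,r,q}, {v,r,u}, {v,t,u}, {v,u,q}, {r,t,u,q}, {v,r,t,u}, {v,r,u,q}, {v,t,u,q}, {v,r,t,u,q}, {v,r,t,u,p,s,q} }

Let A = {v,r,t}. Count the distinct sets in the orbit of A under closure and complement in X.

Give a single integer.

8

complement {u,p,s,q}; its interior {u,q}; cl(A) = X∖{u,q} = {v,r,t,p,s}
With k = closure, c = complement:
  1. A     = {v,r,t}
  2. kA    = {v,r,t,p,s}
  3. cA    = {u,p,s,q}
  4. ckA   = {u,q}
  5. kcA   = {t,u,p,s,q}
  6. ckcA  = {v,r}
  7. kckcA = {v,r,p,s}
  8. ckckcA = {t,u,q}
k, c of each give nothing new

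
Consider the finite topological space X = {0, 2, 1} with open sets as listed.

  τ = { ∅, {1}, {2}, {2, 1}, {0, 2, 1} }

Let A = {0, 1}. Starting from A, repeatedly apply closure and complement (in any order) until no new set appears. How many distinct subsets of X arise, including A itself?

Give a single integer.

4

X∖A={2}, int(X∖A)={2}, hence cl(A)={0, 1}
Orbit (k=closure, c=complement):
  1. A     = {0, 1}
  2. cA    = {2}
  3. kcA   = {0, 2}
  4. ckcA  = {1}
(closed under both — stop)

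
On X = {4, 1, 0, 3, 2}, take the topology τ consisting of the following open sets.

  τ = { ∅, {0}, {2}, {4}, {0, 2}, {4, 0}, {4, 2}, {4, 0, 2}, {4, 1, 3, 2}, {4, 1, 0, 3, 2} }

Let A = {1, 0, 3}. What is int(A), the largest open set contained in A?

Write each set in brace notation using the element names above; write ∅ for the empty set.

U open, U⊆A: ∅, {0}. int(A) = ⋃ = {0}

{0}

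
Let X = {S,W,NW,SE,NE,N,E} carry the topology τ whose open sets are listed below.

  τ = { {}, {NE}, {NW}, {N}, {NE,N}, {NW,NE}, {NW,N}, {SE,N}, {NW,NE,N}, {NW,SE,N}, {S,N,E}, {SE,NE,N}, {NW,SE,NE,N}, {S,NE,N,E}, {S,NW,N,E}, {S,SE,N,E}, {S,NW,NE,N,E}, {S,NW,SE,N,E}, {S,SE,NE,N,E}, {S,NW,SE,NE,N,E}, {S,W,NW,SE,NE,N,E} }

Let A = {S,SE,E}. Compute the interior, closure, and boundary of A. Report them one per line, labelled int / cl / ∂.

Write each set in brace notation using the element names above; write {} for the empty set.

int(A) = {}
cl(A)  = {S,W,SE,E}
∂A     = {S,W,SE,E}

interior: largest open inside A is {} (from {})
cl via duality: int({W,NW,NE,N}) = {NW,NE,N}, so X∖{NW,NE,N} = {S,W,SE,E}
cl∖int = {S,W,SE,E}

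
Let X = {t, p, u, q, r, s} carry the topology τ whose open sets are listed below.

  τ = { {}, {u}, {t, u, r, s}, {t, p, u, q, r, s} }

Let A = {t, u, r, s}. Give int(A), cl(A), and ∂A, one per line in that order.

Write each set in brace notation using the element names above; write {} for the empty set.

int(A) = {t, u, r, s}
cl(A)  = {t, p, u, q, r, s}
∂A     = {p, q}

interior: largest open inside A is {t, u, r, s} (from {}, {u}, {t, u, r, s})
cl via duality: int({p, q}) = {}, so X∖{} = {t, p, u, q, r, s}
cl∖int = {p, q}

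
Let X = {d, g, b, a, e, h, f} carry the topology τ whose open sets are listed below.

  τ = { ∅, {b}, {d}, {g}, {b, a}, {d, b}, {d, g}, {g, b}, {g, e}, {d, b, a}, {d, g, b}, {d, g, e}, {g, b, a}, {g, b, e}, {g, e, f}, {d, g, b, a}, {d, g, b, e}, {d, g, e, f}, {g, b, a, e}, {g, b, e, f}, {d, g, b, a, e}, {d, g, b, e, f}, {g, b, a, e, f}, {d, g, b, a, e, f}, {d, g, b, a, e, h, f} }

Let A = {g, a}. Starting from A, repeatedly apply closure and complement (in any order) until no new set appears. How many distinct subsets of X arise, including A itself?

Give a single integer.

10

closure: X∖int(X∖A) = X∖{d, b} = {g, a, e, h, f}
Let k=closure and c=complement:
  1. A     = {g, a}
  2. kA    = {g, a, e, h, f}
  3. cA    = {d, b, e, h, f}
  4. ckA   = {d, b}
  5. kcA   = {d, b, a, e, h, f}
  6. kckA  = {d, b, a, h}
  7. ckcA  = {g}
  8. ckckA = {g, e, f}
  9. kckcA = {g, e, h, f}
  10. ckckcA = {d, b, a}
— saturated at 10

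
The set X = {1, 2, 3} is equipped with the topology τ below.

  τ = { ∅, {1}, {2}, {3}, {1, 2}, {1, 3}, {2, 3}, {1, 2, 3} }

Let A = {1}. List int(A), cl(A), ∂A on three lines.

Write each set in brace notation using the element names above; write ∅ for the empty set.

int(A) = {1}
cl(A)  = {1}
∂A     = ∅

open subsets of A: ∅, {1}; so int(A) = {1}
closure: X∖int(X∖A) = X∖{2, 3} = {1}
∂A = {1} minus {1} = ∅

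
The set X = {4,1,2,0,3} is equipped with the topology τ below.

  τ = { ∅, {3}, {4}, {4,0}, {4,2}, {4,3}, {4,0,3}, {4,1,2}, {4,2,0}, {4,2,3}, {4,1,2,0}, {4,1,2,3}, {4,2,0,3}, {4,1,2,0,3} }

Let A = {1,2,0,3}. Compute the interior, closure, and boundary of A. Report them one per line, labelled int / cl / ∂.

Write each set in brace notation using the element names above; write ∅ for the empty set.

int(A) = {3}
cl(A)  = {1,2,0,3}
∂A     = {1,2,0}

interior: largest open inside A is {3} (from ∅, {3})
cl via duality: int({4}) = {4}, so X∖{4} = {1,2,0,3}
cl∖int = {1,2,0}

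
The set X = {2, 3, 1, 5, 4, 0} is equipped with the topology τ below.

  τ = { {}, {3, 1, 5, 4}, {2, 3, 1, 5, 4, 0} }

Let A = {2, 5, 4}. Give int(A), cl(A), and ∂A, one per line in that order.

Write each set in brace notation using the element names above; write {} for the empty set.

U open, U⊆A: {}. int(A) = ⋃ = {}
X∖A={3, 1, 0}, int(X∖A)={}, hence cl(A)={2, 3, 1, 5, 4, 0}
∂A: remove int from cl → {2, 3, 1, 5, 4, 0}

int(A) = {}
cl(A)  = {2, 3, 1, 5, 4, 0}
∂A     = {2, 3, 1, 5, 4, 0}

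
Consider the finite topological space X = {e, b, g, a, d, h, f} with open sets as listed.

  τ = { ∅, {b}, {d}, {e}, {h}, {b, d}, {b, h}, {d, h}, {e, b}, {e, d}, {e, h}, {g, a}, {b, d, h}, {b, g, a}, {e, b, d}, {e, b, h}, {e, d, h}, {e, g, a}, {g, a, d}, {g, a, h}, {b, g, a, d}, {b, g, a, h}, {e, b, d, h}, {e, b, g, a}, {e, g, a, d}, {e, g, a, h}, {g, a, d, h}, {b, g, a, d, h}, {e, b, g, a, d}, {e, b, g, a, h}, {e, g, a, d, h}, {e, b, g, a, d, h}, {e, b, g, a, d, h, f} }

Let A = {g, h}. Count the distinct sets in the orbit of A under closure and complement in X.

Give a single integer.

X∖A={e, b, a, d, f}, int(X∖A)={e, b, d}, hence cl(A)={g, a, h, f}
Orbit (k=closure, c=complement):
  1. A     = {g, h}
  2. kA    = {g, a, h, f}
  3. cA    = {e, b, a, d, f}
  4. ckA   = {e, b, d}
  5. kcA   = {e, b, g, a, d, f}
  6. kckA  = {e, b, d, f}
  7. ckcA  = {h}
  8. ckckA = {g, a, h}
  9. kckcA = {h, f}
  10. ckckcA = {e, b, g, a, d}
(closed under both — stop)

10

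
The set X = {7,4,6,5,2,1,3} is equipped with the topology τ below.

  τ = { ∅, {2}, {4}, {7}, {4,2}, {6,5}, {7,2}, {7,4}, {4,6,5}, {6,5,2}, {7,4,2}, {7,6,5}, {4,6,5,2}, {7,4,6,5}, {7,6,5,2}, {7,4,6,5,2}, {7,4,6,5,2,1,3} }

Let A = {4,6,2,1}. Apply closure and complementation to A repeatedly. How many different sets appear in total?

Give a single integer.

10

complement {7,5,3}; its interior {7}; cl(A) = X∖{7} = {4,6,5,2,1,3}
With k = closure, c = complement:
  1. A     = {4,6,2,1}
  2. kA    = {4,6,5,2,1,3}
  3. cA    = {7,5,3}
  4. ckA   = {7}
  5. kcA   = {7,6,5,1,3}
  6. kckA  = {7,1,3}
  7. ckcA  = {4,2}
  8. ckckA = {4,6,5,2}
  9. kckcA = {4,2,1,3}
  10. ckckcA = {7,6,5}
k, c of each give nothing new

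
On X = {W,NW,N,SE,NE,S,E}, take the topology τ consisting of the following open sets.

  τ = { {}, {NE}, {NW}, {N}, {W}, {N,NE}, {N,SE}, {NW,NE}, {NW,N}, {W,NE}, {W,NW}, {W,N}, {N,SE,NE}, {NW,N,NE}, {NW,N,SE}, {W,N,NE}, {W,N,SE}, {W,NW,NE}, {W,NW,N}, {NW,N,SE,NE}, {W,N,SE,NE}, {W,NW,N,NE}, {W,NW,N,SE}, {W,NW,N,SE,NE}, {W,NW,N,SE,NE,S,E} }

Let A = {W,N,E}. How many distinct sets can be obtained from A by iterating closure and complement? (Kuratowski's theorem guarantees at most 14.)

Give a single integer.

X∖A={NW,SE,NE,S}, int(X∖A)={NW,NE}, hence cl(A)={W,N,SE,S,E}
Orbit (k=closure, c=complement):
  1. A     = {W,N,E}
  2. kA    = {W,N,SE,S,E}
  3. cA    = {NW,SE,NE,S}
  4. ckA   = {NW,NE}
  5. kcA   = {NW,SE,NE,S,E}
  6. kckA  = {NW,NE,S,E}
  7. ckcA  = {W,N}
  8. ckckA = {W,N,SE}
(closed under both — stop)

8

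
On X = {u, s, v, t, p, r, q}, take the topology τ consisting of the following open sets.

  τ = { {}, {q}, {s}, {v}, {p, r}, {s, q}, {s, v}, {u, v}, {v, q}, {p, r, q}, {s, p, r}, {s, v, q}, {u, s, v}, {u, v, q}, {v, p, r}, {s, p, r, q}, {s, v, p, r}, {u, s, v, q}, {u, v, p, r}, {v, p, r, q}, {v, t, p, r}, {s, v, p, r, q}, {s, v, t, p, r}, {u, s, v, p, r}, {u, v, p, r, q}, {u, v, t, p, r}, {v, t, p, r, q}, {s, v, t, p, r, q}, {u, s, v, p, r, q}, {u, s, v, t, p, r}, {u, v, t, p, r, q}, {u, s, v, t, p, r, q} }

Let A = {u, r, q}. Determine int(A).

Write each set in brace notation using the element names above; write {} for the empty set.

{q}

U open, U⊆A: {}, {q}. int(A) = ⋃ = {q}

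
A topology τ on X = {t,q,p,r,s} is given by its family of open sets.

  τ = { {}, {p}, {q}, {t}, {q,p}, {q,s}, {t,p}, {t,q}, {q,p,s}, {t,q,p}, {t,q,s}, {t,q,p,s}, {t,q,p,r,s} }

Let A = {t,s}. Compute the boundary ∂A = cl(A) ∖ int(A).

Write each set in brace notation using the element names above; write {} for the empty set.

interior: largest open inside A is {t} (from {}, {t})
cl via duality: int({q,p,r}) = {q,p}, so X∖{q,p} = {t,r,s}
cl∖int = {r,s}

{r,s}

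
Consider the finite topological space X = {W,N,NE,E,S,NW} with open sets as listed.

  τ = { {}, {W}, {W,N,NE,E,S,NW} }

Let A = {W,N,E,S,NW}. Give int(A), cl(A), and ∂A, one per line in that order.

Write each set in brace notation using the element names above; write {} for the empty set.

U open, U⊆A: {}, {W}. int(A) = ⋃ = {W}
X∖A={NE}, int(X∖A)={}, hence cl(A)={W,N,NE,E,S,NW}
∂A: remove int from cl → {N,NE,E,S,NW}

int(A) = {W}
cl(A)  = {W,N,NE,E,S,NW}
∂A     = {N,NE,E,S,NW}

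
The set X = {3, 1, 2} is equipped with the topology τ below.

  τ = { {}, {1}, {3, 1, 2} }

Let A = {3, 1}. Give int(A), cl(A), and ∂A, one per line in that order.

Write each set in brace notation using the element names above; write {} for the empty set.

int(A) = {1}
cl(A)  = {3, 1, 2}
∂A     = {3, 2}

open subsets of A: {}, {1}; so int(A) = {1}
closure: X∖int(X∖A) = X∖{} = {3, 1, 2}
∂A = {3, 1, 2} minus {1} = {3, 2}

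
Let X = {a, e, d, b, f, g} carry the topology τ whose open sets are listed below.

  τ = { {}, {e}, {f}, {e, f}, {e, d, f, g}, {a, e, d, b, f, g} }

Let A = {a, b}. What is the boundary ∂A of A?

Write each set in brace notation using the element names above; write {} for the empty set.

interior: largest open inside A is {} (from {})
cl via duality: int({e, d, f, g}) = {e, d, f, g}, so X∖{e, d, f, g} = {a, b}
cl∖int = {a, b}

{a, b}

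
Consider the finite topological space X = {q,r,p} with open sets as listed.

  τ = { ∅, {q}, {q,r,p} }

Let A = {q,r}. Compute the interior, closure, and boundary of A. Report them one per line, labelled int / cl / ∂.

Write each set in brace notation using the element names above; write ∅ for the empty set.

int(A) = {q}
cl(A)  = {q,r,p}
∂A     = {r,p}

interior: largest open inside A is {q} (from ∅, {q})
cl via duality: int({p}) = ∅, so X∖∅ = {q,r,p}
cl∖int = {r,p}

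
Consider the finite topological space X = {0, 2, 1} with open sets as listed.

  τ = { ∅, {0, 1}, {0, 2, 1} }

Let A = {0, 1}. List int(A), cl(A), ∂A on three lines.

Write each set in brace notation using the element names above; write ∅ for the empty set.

int(A) = {0, 1}
cl(A)  = {0, 2, 1}
∂A     = {2}

U open, U⊆A: ∅, {0, 1}. int(A) = ⋃ = {0, 1}
X∖A={2}, int(X∖A)=∅, hence cl(A)={0, 2, 1}
∂A: remove int from cl → {2}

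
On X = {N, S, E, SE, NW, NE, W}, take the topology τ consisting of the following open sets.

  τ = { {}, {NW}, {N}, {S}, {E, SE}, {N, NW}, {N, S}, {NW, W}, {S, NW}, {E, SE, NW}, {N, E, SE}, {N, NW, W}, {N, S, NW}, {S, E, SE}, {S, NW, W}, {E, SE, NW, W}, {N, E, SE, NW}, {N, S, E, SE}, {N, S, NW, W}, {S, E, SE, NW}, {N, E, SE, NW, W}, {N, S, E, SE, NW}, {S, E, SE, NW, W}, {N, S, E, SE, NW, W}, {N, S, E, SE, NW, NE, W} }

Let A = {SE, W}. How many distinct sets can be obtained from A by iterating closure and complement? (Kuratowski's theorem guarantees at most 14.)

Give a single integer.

X∖A={N, S, E, NW, NE}, int(X∖A)={N, S, NW}, hence cl(A)={E, SE, NE, W}
Orbit (k=closure, c=complement):
  1. A     = {SE, W}
  2. kA    = {E, SE, NE, W}
  3. cA    = {N, S, E, NW, NE}
  4. ckA   = {N, S, NW}
  5. kcA   = {N, S, E, SE, NW, NE, W}
  6. kckA  = {N, S, NW, NE, W}
  7. ckcA  = {}
  8. ckckA = {E, SE}
  9. kckckA = {E, SE, NE}
  10. ckckckA = {N, S, NW, W}
(closed under both — stop)

10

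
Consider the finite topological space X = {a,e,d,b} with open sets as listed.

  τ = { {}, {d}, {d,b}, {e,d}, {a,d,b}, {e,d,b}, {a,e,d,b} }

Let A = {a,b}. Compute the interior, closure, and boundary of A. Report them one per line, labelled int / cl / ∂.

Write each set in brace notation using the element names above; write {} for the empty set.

int(A) = {}
cl(A)  = {a,b}
∂A     = {a,b}

U open, U⊆A: {}. int(A) = ⋃ = {}
X∖A={e,d}, int(X∖A)={e,d}, hence cl(A)={a,b}
∂A: remove int from cl → {a,b}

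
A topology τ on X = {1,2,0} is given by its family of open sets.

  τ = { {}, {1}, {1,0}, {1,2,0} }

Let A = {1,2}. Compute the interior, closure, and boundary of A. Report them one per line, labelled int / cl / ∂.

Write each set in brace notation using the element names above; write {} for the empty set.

int(A) = {1}
cl(A)  = {1,2,0}
∂A     = {2,0}

interior: largest open inside A is {1} (from {}, {1})
cl via duality: int({0}) = {}, so X∖{} = {1,2,0}
cl∖int = {2,0}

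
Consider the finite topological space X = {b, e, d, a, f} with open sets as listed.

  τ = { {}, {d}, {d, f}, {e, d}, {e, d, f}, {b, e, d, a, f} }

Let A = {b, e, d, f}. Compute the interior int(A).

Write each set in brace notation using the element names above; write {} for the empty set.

U open, U⊆A: {}, {d}, {e, d}, {d, f}, {e, d, f}. int(A) = ⋃ = {e, d, f}

{e, d, f}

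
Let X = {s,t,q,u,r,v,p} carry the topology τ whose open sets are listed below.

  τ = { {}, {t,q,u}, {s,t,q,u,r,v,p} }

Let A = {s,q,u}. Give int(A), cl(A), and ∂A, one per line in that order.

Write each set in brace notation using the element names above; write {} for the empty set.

interior: largest open inside A is {} (from {})
cl via duality: int({t,r,v,p}) = {}, so X∖{} = {s,t,q,u,r,v,p}
cl∖int = {s,t,q,u,r,v,p}

int(A) = {}
cl(A)  = {s,t,q,u,r,v,p}
∂A     = {s,t,q,u,r,v,p}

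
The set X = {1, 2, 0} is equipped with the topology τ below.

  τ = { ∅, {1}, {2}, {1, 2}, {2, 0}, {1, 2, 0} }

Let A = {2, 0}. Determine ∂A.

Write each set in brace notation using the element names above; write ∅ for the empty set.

opens ⊆ A: ∅, {2}, {2, 0}; union → int = {2, 0}
complement {1}; its interior {1}; cl(A) = X∖{1} = {2, 0}
boundary = {2, 0} ∖ {2, 0} = ∅

∅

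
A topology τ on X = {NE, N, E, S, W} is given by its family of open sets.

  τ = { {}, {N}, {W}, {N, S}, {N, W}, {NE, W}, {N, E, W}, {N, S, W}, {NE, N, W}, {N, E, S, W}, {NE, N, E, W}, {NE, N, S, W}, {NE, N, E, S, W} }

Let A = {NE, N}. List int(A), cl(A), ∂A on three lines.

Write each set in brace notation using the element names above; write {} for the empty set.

int(A) = {N}
cl(A)  = {NE, N, E, S}
∂A     = {NE, E, S}

opens ⊆ A: {}, {N}; union → int = {N}
complement {E, S, W}; its interior {W}; cl(A) = X∖{W} = {NE, N, E, S}
boundary = {NE, N, E, S} ∖ {N} = {NE, E, S}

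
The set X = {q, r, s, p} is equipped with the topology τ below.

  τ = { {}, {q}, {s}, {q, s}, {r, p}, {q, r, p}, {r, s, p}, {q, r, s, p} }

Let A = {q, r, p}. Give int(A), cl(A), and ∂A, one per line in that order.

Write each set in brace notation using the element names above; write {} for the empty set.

int(A) = {q, r, p}
cl(A)  = {q, r, p}
∂A     = {}

interior: largest open inside A is {q, r, p} (from {}, {q}, {r, p}, {q, r, p})
cl via duality: int({s}) = {s}, so X∖{s} = {q, r, p}
cl∖int = {}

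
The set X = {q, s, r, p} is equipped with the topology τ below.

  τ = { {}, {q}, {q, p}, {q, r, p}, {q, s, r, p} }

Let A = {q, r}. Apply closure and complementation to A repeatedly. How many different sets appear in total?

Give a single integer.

complement {s, p}; its interior {}; cl(A) = X∖{} = {q, s, r, p}
With k = closure, c = complement:
  1. A     = {q, r}
  2. kA    = {q, s, r, p}
  3. cA    = {s, p}
  4. ckA   = {}
  5. kcA   = {s, r, p}
  6. ckcA  = {q}
k, c of each give nothing new

6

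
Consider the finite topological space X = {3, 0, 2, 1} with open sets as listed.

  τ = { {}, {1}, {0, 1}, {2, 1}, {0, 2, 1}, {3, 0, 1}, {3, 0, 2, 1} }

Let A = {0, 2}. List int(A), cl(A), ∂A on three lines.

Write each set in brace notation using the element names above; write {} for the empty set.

opens ⊆ A: {}; union → int = {}
complement {3, 1}; its interior {1}; cl(A) = X∖{1} = {3, 0, 2}
boundary = {3, 0, 2} ∖ {} = {3, 0, 2}

int(A) = {}
cl(A)  = {3, 0, 2}
∂A     = {3, 0, 2}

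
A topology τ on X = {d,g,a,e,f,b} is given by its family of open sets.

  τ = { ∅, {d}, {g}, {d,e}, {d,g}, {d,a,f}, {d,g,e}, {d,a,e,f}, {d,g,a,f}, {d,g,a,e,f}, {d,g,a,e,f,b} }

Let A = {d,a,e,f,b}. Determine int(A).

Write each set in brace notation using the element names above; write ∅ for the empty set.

{d,a,e,f}

open subsets of A: ∅, {d}, {d,e}, {d,a,f}, {d,a,e,f}; so int(A) = {d,a,e,f}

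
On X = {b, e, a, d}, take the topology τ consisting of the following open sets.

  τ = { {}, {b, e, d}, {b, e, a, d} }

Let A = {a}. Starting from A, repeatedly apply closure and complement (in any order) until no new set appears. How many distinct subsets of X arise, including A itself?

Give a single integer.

4

complement {b, e, d}; its interior {b, e, d}; cl(A) = X∖{b, e, d} = {a}
With k = closure, c = complement:
  1. A     = {a}
  2. cA    = {b, e, d}
  3. kcA   = {b, e, a, d}
  4. ckcA  = {}
k, c of each give nothing new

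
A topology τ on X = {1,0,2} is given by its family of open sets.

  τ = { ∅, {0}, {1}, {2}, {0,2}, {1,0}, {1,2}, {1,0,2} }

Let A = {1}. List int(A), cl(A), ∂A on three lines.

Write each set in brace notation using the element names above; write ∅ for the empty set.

int(A) = {1}
cl(A)  = {1}
∂A     = ∅

opens ⊆ A: ∅, {1}; union → int = {1}
complement {0,2}; its interior {0,2}; cl(A) = X∖{0,2} = {1}
boundary = {1} ∖ {1} = ∅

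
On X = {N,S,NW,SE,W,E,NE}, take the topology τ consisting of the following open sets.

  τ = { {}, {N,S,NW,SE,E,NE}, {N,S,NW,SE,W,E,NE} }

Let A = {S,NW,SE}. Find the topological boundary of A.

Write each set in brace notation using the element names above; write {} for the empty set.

interior: largest open inside A is {} (from {})
cl via duality: int({N,W,E,NE}) = {}, so X∖{} = {N,S,NW,SE,W,E,NE}
cl∖int = {N,S,NW,SE,W,E,NE}

{N,S,NW,SE,W,E,NE}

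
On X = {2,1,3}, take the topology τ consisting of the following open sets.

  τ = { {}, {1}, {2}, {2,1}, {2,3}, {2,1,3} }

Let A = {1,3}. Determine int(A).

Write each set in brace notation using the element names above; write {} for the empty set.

open subsets of A: {}, {1}; so int(A) = {1}

{1}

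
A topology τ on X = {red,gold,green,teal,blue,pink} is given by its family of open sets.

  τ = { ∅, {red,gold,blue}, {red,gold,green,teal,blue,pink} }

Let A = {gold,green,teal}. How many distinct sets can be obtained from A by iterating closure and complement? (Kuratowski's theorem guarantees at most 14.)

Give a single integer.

4

closure: X∖int(X∖A) = X∖∅ = {red,gold,green,teal,blue,pink}
Let k=closure and c=complement:
  1. A     = {gold,green,teal}
  2. kA    = {red,gold,green,teal,blue,pink}
  3. cA    = {red,blue,pink}
  4. ckA   = ∅
— saturated at 4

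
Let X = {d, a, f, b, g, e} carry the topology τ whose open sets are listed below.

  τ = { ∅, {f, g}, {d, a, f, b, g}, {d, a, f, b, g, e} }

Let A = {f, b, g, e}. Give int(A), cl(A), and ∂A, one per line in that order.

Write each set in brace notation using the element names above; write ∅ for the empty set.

int(A) = {f, g}
cl(A)  = {d, a, f, b, g, e}
∂A     = {d, a, b, e}

U open, U⊆A: ∅, {f, g}. int(A) = ⋃ = {f, g}
X∖A={d, a}, int(X∖A)=∅, hence cl(A)={d, a, f, b, g, e}
∂A: remove int from cl → {d, a, b, e}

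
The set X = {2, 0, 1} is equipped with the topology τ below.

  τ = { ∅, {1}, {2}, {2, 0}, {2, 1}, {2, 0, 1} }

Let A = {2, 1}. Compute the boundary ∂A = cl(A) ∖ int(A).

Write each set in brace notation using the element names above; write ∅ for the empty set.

interior: largest open inside A is {2, 1} (from ∅, {2}, {1}, {2, 1})
cl via duality: int({0}) = ∅, so X∖∅ = {2, 0, 1}
cl∖int = {0}

{0}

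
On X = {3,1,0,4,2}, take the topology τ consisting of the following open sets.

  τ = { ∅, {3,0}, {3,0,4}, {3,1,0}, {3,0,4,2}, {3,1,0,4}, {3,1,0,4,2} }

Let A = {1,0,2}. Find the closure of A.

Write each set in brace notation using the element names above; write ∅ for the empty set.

X∖A={3,4}, int(X∖A)=∅, hence cl(A)={3,1,0,4,2}

{3,1,0,4,2}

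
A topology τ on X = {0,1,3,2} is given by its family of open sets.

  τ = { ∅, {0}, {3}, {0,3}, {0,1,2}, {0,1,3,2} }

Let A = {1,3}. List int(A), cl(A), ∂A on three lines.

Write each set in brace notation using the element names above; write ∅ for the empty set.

int(A) = {3}
cl(A)  = {1,3,2}
∂A     = {1,2}

interior: largest open inside A is {3} (from ∅, {3})
cl via duality: int({0,2}) = {0}, so X∖{0} = {1,3,2}
cl∖int = {1,2}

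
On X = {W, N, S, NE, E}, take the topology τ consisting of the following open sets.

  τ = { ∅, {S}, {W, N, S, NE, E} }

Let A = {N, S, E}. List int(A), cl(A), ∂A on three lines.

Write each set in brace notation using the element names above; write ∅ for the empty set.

U open, U⊆A: ∅, {S}. int(A) = ⋃ = {S}
X∖A={W, NE}, int(X∖A)=∅, hence cl(A)={W, N, S, NE, E}
∂A: remove int from cl → {W, N, NE, E}

int(A) = {S}
cl(A)  = {W, N, S, NE, E}
∂A     = {W, N, NE, E}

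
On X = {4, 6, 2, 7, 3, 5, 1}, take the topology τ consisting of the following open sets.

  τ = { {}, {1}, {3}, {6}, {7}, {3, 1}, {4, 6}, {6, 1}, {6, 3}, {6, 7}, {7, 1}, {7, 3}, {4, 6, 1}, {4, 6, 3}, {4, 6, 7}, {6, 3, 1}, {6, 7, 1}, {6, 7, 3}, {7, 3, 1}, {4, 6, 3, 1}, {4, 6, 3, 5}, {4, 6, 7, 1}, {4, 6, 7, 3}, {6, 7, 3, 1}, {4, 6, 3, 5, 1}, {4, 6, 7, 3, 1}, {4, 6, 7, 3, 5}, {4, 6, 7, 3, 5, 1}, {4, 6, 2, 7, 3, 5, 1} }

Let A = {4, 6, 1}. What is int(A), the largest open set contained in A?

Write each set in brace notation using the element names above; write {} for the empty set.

{4, 6, 1}

U open, U⊆A: {}, {6}, {1}, {6, 1}, {4, 6}, {4, 6, 1}. int(A) = ⋃ = {4, 6, 1}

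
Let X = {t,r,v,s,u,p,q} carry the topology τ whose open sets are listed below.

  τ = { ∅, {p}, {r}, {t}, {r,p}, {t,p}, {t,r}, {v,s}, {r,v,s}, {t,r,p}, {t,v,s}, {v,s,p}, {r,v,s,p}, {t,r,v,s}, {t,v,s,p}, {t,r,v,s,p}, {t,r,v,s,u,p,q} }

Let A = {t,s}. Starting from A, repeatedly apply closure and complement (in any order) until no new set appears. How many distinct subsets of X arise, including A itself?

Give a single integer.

10

complement {r,v,u,p,q}; its interior {r,p}; cl(A) = X∖{r,p} = {t,v,s,u,q}
With k = closure, c = complement:
  1. A     = {t,s}
  2. kA    = {t,v,s,u,q}
  3. cA    = {r,v,u,p,q}
  4. ckA   = {r,p}
  5. kcA   = {r,v,s,u,p,q}
  6. kckA  = {r,u,p,q}
  7. ckcA  = {t}
  8. ckckA = {t,v,s}
  9. kckcA = {t,u,q}
  10. ckckcA = {r,v,s,p}
k, c of each give nothing new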